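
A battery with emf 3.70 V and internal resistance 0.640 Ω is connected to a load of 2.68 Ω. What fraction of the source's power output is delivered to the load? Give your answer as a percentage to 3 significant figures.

80.7 %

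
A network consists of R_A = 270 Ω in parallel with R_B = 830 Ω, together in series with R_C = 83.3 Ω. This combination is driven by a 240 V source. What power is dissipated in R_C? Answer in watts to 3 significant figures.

Collapse the R_A‖R_B pair into one equivalent R_p; then R_p and R_C form a series string.
R_p = (270×830)/(270+830) = 203.7 Ω
R_total = R_p + 83.3 = 203.7 + 83.3 = 287.0 Ω
I = V / R_total = 240 / 287.0 = 0.8362 A
R_C is the series element, so its power is I²R.
P_R_C = (0.8362)² × 83.3 = 58.24 W

58.2 W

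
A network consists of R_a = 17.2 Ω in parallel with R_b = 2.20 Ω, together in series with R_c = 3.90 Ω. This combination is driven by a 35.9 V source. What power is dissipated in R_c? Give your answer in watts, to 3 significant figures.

Collapse the R_a‖R_b pair into one equivalent R_p; then R_p and R_c form a series string.
R_p = (17.2×2.20)/(17.2+2.20) = 1.951 Ω
R_total = R_p + 3.90 = 1.951 + 3.90 = 5.851 Ω
I = V / R_total = 35.9 / 5.851 = 6.136 A
R_c carries the full series current, so P = I²R.
P_R_c = (6.136)² × 3.90 = 146.8 W

147 W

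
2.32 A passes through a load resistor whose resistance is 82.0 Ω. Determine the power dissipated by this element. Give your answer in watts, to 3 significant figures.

Knowing I and R, the power is just I²R — no need to find V first.
P = (2.320 A)² × 82.0 Ω = 441.4 W

441 W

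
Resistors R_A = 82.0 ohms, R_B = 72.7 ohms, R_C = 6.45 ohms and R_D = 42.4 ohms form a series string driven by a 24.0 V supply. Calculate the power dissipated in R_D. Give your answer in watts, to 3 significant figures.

0.589 W

The current is common to all series resistors; compute it, then apply P = I²R for the target.
R_total = 82.0 + 72.7 + 6.45 + 42.4 = 203.6 Ω
I = V / R_total = 24.0 / 203.6 = 0.1179 A
P_R_D = I² × R_D = (0.1179)² × 42.4 = 0.5894 W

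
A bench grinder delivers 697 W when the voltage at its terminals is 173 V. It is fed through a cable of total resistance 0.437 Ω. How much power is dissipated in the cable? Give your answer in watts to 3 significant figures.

The cable is a series resistance carrying the load current; its dissipation is I²R_line.
I = P / V = 697 / 173 = 4.029 A through the cable.
P_line = I² R_line = (4.029)² × 0.437 = 7.093 W

7.09 W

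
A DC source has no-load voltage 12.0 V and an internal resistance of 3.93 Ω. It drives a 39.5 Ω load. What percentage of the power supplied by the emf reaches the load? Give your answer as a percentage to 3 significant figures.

Efficiency is P_load / P_total. With a series r and R sharing the same I, P = I²R for each, so η = R/(R+r).
η = R / (R + r) = 39.5 / (39.5 + 3.93) = 0.9095

91.0 %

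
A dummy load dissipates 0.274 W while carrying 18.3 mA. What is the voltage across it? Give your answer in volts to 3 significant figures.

15.0 V

The two known quantities fix the third via V = P / I.
V = 0.274 / 0.01830 = 14.97 V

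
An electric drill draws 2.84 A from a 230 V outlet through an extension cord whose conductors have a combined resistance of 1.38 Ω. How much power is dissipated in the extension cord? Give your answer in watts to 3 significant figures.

The extension cord is a series resistance carrying the load current; its dissipation is I²R_line.
The extension cord carries the full 2.84 A.
P_line = I² R_line = (2.840)² × 1.38 = 11.13 W

11.1 W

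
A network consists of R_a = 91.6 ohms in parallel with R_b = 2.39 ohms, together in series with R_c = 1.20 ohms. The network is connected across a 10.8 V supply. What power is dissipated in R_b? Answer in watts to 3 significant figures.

Combine R_a and R_b into their parallel equivalent first, reducing the network to two series resistors.
R_p = (91.6×2.39)/(91.6+2.39) = 2.329 Ω
R_total = R_p + 1.20 = 2.329 + 1.20 = 3.529 Ω
I = V / R_total = 10.8 / 3.529 = 3.060 A
Voltage across the parallel pair: V_p = I × R_p = 3.060 × 2.329 = 7.128 V
R_b has V_p across it, so P = V_p²/R_b.
P_R_b = (7.128)² / 2.39 = 21.26 W

21.3 W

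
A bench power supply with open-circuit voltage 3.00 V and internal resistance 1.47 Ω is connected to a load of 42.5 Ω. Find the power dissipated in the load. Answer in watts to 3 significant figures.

Find the circuit current first, then P = I²R for the load (series elements share I).
I = ε / (r + R) = 3.00 / (1.47 + 42.5) = 0.06823 A
P_load = I² R = (0.06823)² × 42.5 = 0.1978 W

0.198 W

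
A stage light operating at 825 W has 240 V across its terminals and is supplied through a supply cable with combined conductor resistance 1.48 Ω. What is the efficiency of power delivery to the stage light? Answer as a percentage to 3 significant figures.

97.9 %

I = P / V = 825 / 240 = 3.438 A through the supply cable.
P_line = I² R_line = (3.438)² × 1.48 = 17.49 W
P_source = P_load + P_line = 825.0 + 17.49 = 842.5 W
η = P_load / P_source = 825.0 / 842.5 = 0.9792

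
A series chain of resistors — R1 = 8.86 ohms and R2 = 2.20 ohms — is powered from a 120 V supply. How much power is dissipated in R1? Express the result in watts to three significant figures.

The current is common to all series resistors; compute it, then apply P = I²R for the target.
R_total = 8.86 + 2.20 = 11.06 Ω
I = V / R_total = 120 / 11.06 = 10.85 A
P_R1 = I² × R1 = (10.85)² × 8.86 = 1043 W

1040 W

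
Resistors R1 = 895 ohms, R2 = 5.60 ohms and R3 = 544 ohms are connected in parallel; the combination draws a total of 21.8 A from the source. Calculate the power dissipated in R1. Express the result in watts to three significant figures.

We need the common branch voltage; get it from I_total × R_eq, then P = V²/R for the branch.
1/R_eq = 1/895 + 1/5.60 + 1/544 ⇒ R_eq = 5.509 Ω
V = I_total × R_eq = 21.80 × 5.509 = 120.1 V
P_R1 = V² / R1 = (120.1)² / 895 = 16.11 W

16.1 W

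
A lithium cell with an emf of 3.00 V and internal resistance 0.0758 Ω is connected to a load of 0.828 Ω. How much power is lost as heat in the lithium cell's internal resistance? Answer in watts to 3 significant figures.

Internal loss is I²r, with I set by the total series resistance r+R.
I = ε / (r + R) = 3.00 / (0.0758 + 0.828) = 3.319 A
P_int = I² r = (3.319)² × 0.0758 = 0.8352 W

0.835 W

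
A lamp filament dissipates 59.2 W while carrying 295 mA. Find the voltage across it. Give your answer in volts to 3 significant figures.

Inverting the appropriate power form: V = P / I.
V = 59.2 / 0.2950 = 200.7 V

201 V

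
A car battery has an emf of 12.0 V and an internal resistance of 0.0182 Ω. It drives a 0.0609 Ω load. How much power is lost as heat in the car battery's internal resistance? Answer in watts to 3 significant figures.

419 W

Internal loss is I²r, with I set by the total series resistance r+R.
I = ε / (r + R) = 12.0 / (0.0182 + 0.0609) = 151.7 A
P_int = I² r = (151.7)² × 0.0182 = 418.9 W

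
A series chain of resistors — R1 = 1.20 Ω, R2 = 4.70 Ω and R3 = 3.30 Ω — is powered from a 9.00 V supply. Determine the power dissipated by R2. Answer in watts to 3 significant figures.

Every series element carries the same I. Get I from the total resistance, then P = I² × R2.
R_total = 1.20 + 4.70 + 3.30 = 9.200 Ω
I = V / R_total = 9.00 / 9.200 = 0.9783 A
P_R2 = I² × R2 = (0.9783)² × 4.70 = 4.498 W

4.50 W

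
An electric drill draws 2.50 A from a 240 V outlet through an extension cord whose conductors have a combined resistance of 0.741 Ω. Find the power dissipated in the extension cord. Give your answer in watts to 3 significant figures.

4.63 W

Only the current and the line resistance are needed for the I²R loss.
The extension cord carries the full 2.50 A.
P_line = I² R_line = (2.500)² × 0.741 = 4.631 W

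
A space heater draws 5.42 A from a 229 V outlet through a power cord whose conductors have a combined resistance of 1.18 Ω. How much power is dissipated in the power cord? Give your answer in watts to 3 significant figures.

The power cord is a series resistance carrying the load current; its dissipation is I²R_line.
The power cord carries the full 5.42 A.
P_line = I² R_line = (5.420)² × 1.18 = 34.66 W

34.7 W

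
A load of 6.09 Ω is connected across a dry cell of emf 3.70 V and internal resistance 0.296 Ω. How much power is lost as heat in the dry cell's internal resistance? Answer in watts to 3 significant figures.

The source's internal resistance is just another series element carrying I; its dissipation is I²r.
I = ε / (r + R) = 3.70 / (0.296 + 6.09) = 0.5794 A
P_int = I² r = (0.5794)² × 0.296 = 0.09937 W

0.0994 W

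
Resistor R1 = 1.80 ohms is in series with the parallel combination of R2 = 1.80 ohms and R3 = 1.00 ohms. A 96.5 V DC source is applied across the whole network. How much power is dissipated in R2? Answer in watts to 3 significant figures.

First combine the parallel branches into one equivalent R_p, then R1 + R_p is a series pair.
R_p = (1.80×1.00)/(1.80+1.00) = 0.6429 Ω
R_total = 1.80 + 0.6429 = 2.443 Ω
I = V / R_total = 96.5 / 2.443 = 39.50 A
Voltage across the parallel pair: V_p = I × R_p = 39.50 × 0.6429 = 25.39 V
R2 sees V_p directly, so P = V_p² / R2.
P_R2 = (25.39)² / 1.80 = 358.3 W

358 W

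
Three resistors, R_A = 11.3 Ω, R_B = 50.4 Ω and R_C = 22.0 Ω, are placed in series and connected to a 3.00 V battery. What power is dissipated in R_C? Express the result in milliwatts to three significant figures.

The current is common to all series resistors; compute it, then apply P = I²R for the target.
R_total = 11.3 + 50.4 + 22.0 = 83.70 Ω
I = V / R_total = 3.00 / 83.70 = 0.03584 A
P_R_C = I² × R_C = (0.03584)² × 22.0 = 0.02826 W

28.3 mW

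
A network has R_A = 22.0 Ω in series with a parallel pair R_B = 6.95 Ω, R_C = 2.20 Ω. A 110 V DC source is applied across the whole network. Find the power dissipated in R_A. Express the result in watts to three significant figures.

475 W

Reduce the parallel pair to R_p first; the network is then a simple series string.
R_p = (6.95×2.20)/(6.95+2.20) = 1.671 Ω
R_total = 22.0 + 1.671 = 23.67 Ω
I = V / R_total = 110 / 23.67 = 4.647 A
R_A carries the full series current, so P = I²R.
P_R_A = (4.647)² × 22.0 = 475.1 W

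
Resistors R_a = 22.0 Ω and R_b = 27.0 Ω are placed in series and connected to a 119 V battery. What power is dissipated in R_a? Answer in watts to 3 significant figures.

The current is common to all series resistors; compute it, then apply P = I²R for the target.
R_total = 22.0 + 27.0 = 49.00 Ω
I = V / R_total = 119 / 49.00 = 2.429 A
P_R_a = I² × R_a = (2.429)² × 22.0 = 129.8 W

130 W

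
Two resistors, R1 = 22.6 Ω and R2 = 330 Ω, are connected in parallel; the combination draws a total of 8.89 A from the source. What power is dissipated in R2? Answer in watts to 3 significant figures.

107 W

We need the common branch voltage; get it from I_total × R_eq, then P = V²/R for the branch.
1/R_eq = 1/22.6 + 1/330 ⇒ R_eq = 21.15 Ω
V = I_total × R_eq = 8.890 × 21.15 = 188.0 V
P_R2 = V² / R2 = (188.0)² / 330 = 107.1 W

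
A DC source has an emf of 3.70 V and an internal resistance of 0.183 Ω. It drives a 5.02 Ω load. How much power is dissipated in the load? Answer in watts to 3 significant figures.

2.54 W

With r and R in series, I = ε/(r+R); the load dissipates I²R.
I = ε / (r + R) = 3.70 / (0.183 + 5.02) = 0.7111 A
P_load = I² R = (0.7111)² × 5.02 = 2.539 W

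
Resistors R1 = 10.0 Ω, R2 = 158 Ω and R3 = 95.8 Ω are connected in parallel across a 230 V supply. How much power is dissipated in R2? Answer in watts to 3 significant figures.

Every branch has 230 V across it, so for R2 the power is simply V²/R.
P_R2 = V² / R2 = (230)² / 158 Ω = 334.8 W

335 W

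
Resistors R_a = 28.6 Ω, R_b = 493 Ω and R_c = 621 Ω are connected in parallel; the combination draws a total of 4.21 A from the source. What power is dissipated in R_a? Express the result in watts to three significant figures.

Only the total current is stated, so first find the parallel equivalent to get the voltage across the combination.
1/R_eq = 1/28.6 + 1/493 + 1/621 ⇒ R_eq = 25.90 Ω
V = I_total × R_eq = 4.210 × 25.90 = 109.1 V
P_R_a = V² / R_a = (109.1)² / 28.6 = 415.9 W

416 W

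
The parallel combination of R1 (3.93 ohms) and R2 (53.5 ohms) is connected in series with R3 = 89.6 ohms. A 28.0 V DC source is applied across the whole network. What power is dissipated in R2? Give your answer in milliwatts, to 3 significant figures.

Reduce the parallel combination to a single R_p; the circuit then becomes R_p in series with the remaining resistor.
R_p = (3.93×53.5)/(3.93+53.5) = 3.661 Ω
R_total = R_p + 89.6 = 3.661 + 89.6 = 93.26 Ω
I = V / R_total = 28.0 / 93.26 = 0.3002 A
Voltage across the parallel pair: V_p = I × R_p = 0.3002 × 3.661 = 1.099 V
R2 sits across V_p; its power is V_p²/R.
P_R2 = (1.099)² / 53.5 = 0.02258 W

22.6 mW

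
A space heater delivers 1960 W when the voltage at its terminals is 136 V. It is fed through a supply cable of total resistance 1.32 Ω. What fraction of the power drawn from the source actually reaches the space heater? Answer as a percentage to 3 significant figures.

87.7 %

I = P / V = 1960 / 136 = 14.41 A through the supply cable.
P_line = I² R_line = (14.41)² × 1.32 = 274.2 W
P_source = P_load + P_line = 1960 + 274.2 = 2234 W
η = P_load / P_source = 1960 / 2234 = 0.8773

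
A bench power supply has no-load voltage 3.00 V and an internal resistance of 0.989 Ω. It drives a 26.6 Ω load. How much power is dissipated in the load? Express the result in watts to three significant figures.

The internal resistance and the load are in series, so the same I flows through both; get I from ε/(r+R), then I²R for the load.
I = ε / (r + R) = 3.00 / (0.989 + 26.6) = 0.1087 A
P_load = I² R = (0.1087)² × 26.6 = 0.3145 W

0.315 W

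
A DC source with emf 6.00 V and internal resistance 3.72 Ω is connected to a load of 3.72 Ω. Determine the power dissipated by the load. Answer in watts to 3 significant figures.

Find the circuit current first, then P = I²R for the load (series elements share I).
I = ε / (r + R) = 6.00 / (3.72 + 3.72) = 0.8065 A
P_load = I² R = (0.8065)² × 3.72 = 2.419 W

2.42 W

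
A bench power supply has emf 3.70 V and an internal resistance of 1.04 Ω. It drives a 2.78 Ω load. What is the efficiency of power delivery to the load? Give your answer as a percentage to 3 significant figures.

72.8 %

The source delivers εI, of which I²R reaches the load and I²r is lost; since I is common, η = R/(R+r).
η = R / (R + r) = 2.78 / (2.78 + 1.04) = 0.7277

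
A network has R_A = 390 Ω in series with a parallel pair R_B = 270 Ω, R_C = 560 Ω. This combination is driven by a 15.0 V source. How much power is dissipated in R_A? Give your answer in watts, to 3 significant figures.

0.268 W

Collapse R_B‖R_C to a single equivalent, reducing the network to two series elements.
R_p = (270×560)/(270+560) = 182.2 Ω
R_total = 390 + 182.2 = 572.2 Ω
I = V / R_total = 15.0 / 572.2 = 0.02622 A
All the current flows through R_A; use P = I²R.
P_R_A = (0.02622)² × 390 = 0.2680 W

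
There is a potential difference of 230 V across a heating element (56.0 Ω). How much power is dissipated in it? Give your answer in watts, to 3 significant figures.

V and R are stated; P = V²/R avoids computing the current.
P = (230 V)² / 56.0 Ω = 944.6 W

945 W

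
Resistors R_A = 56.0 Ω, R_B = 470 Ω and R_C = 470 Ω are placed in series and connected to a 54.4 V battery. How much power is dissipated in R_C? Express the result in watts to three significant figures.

1.40 W

In a series string the same current flows through every resistor — find that current, then P = I²R for the one we want.
R_total = 56.0 + 470 + 470 = 996.0 Ω
I = V / R_total = 54.4 / 996.0 = 0.05462 A
P_R_C = I² × R_C = (0.05462)² × 470 = 1.402 W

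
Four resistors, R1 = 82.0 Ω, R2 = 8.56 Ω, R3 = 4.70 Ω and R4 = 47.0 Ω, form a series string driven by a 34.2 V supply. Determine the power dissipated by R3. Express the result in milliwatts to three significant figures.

272 mW

Since the resistors are in series they all carry the loop current I = V/R_total; the power in any one is I²R.
R_total = 82.0 + 8.56 + 4.70 + 47.0 = 142.3 Ω
I = V / R_total = 34.2 / 142.3 = 0.2404 A
P_R3 = I² × R3 = (0.2404)² × 4.70 = 0.2716 W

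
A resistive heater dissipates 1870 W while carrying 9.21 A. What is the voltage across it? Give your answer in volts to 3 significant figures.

Rearranging the power relation for the two known quantities gives V = P / I.
V = 1870 / 9.210 = 203.0 V

203 V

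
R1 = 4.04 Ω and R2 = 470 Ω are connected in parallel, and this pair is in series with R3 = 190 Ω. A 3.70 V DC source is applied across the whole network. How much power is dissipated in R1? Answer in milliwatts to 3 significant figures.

1.44 mW

Combine R1 and R2 into their parallel equivalent first, reducing the network to two series resistors.
R_p = (4.04×470)/(4.04+470) = 4.006 Ω
R_total = R_p + 190 = 4.006 + 190 = 194.0 Ω
I = V / R_total = 3.70 / 194.0 = 0.01907 A
Voltage across the parallel pair: V_p = I × R_p = 0.01907 × 4.006 = 0.07639 V
Use P = V²/R for R1 with V = V_p.
P_R1 = (0.07639)² / 4.04 = 0.001445 W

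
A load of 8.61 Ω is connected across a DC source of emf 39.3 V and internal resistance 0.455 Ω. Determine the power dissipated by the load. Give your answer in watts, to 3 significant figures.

162 W

Load and internal resistance form a series loop — compute the loop current, then the load power via I²R.
I = ε / (r + R) = 39.3 / (0.455 + 8.61) = 4.335 A
P_load = I² R = (4.335)² × 8.61 = 161.8 W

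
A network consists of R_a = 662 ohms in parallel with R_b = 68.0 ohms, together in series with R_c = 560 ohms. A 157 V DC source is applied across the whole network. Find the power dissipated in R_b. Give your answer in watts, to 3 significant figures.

3.57 W

First find R_p for the parallel pair, then treat R_p + R_c as a series loop.
R_p = (662×68.0)/(662+68.0) = 61.67 Ω
R_total = R_p + 560 = 61.67 + 560 = 621.7 Ω
I = V / R_total = 157 / 621.7 = 0.2525 A
Voltage across the parallel pair: V_p = I × R_p = 0.2525 × 61.67 = 15.57 V
R_b sits across V_p; its power is V_p²/R.
P_R_b = (15.57)² / 68.0 = 3.567 W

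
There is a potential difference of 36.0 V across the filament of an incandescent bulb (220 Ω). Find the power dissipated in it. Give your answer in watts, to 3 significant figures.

With V across and R both known, P = V²/R gives the dissipation directly.
P = (36.0 V)² / 220 Ω = 5.891 W

5.89 W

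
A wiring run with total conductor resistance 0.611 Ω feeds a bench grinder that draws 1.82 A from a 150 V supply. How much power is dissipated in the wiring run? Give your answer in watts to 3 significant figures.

Only the current and the line resistance are needed for the I²R loss.
The wiring run carries the full 1.82 A.
P_line = I² R_line = (1.820)² × 0.611 = 2.024 W

2.02 W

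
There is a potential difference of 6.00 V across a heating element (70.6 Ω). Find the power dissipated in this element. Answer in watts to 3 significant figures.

V and R are stated; P = V²/R avoids computing the current.
P = (6.00 V)² / 70.6 Ω = 0.5099 W

0.510 W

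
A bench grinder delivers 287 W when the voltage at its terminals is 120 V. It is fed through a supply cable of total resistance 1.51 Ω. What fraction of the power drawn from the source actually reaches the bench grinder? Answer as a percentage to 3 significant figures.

I = P / V = 287 / 120 = 2.392 A through the supply cable.
P_line = I² R_line = (2.392)² × 1.51 = 8.637 W
P_source = P_load + P_line = 287.0 + 8.637 = 295.6 W
η = P_load / P_source = 287.0 / 295.6 = 0.9708

97.1 %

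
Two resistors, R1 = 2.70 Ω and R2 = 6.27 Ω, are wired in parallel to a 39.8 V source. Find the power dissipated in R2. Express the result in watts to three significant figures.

The supply voltage appears across each parallel branch — just use P = V²/R2.
P_R2 = V² / R2 = (39.8)² / 6.27 Ω = 252.6 W

253 W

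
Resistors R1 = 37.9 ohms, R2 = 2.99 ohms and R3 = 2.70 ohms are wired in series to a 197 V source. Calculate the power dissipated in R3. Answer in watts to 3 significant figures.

In a series string the same current flows through every resistor — find that current, then P = I²R for the one we want.
R_total = 37.9 + 2.99 + 2.70 = 43.59 Ω
I = V / R_total = 197 / 43.59 = 4.519 A
P_R3 = I² × R3 = (4.519)² × 2.70 = 55.15 W

55.1 W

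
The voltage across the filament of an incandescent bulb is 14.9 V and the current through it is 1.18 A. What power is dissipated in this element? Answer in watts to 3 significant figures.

Both the voltage across and the current through the element are known, so P = V I applies directly.
P = 14.9 V × 1.180 A = 17.58 W

17.6 W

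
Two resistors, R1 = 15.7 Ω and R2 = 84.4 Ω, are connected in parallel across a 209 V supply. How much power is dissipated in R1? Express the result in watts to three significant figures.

2780 W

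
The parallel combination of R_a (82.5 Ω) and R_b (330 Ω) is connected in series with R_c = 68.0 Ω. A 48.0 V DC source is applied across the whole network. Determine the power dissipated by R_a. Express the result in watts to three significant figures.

6.77 W

Reduce the parallel combination to a single R_p; the circuit then becomes R_p in series with the remaining resistor.
R_p = (82.5×330)/(82.5+330) = 66.00 Ω
R_total = R_p + 68.0 = 66.00 + 68.0 = 134.0 Ω
I = V / R_total = 48.0 / 134.0 = 0.3582 A
Voltage across the parallel pair: V_p = I × R_p = 0.3582 × 66.00 = 23.64 V
R_a sits across V_p; its power is V_p²/R.
P_R_a = (23.64)² / 82.5 = 6.775 W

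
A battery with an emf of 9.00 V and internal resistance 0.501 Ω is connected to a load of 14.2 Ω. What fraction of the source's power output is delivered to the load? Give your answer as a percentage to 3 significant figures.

96.6 %

The source delivers εI, of which I²R reaches the load and I²r is lost; since I is common, η = R/(R+r).
η = R / (R + r) = 14.2 / (14.2 + 0.501) = 0.9659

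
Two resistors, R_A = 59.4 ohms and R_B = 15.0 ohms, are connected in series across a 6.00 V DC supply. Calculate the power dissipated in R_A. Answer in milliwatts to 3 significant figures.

Since the resistors are in series they all carry the loop current I = V/R_total; the power in any one is I²R.
R_total = 59.4 + 15.0 = 74.40 Ω
I = V / R_total = 6.00 / 74.40 = 0.08065 A
P_R_A = I² × R_A = (0.08065)² × 59.4 = 0.3863 W

386 mW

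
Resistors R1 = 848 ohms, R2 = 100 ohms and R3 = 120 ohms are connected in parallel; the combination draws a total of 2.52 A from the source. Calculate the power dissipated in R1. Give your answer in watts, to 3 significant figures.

Parallel branches share V, not I — compute V via R_eq, then use V²/R for the target branch.
1/R_eq = 1/848 + 1/100 + 1/120 ⇒ R_eq = 51.25 Ω
V = I_total × R_eq = 2.520 × 51.25 = 129.1 V
P_R1 = V² / R1 = (129.1)² / 848 = 19.67 W

19.7 W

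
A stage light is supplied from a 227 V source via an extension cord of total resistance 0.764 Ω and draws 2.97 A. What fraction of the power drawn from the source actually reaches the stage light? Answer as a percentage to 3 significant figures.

The extension cord carries the full 2.97 A.
P_line = I² R_line = (2.970)² × 0.764 = 6.739 W
P_source = V I = 227 × 2.970 = 674.2 W; P_load = 667.5 W
η = P_load / P_source = 667.5 / 674.2 = 0.9900

99.0 %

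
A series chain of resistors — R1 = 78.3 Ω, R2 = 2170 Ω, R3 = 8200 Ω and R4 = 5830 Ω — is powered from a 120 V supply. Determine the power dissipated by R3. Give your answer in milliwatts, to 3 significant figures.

Series elements share the same current, so find I first, then use P = I²R.
R_total = 78.3 + 2170 + 8200 + 5830 = 16280 Ω
I = V / R_total = 120 / 16280 = 0.007372 A
P_R3 = I² × R3 = (0.007372)² × 8200 = 0.4456 W

446 mW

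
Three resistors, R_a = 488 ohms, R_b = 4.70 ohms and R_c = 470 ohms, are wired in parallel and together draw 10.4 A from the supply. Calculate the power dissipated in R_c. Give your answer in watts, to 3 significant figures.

4.89 W

We need the common branch voltage; get it from I_total × R_eq, then P = V²/R for the branch.
1/R_eq = 1/488 + 1/4.70 + 1/470 ⇒ R_eq = 4.610 Ω
V = I_total × R_eq = 10.40 × 4.610 = 47.94 V
P_R_c = V² / R_c = (47.94)² / 470 = 4.890 W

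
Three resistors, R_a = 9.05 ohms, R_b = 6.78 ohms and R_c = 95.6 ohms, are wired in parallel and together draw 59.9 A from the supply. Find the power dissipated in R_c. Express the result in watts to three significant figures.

521 W

Only the total current is stated, so first find the parallel equivalent to get the voltage across the combination.
1/R_eq = 1/9.05 + 1/6.78 + 1/95.6 ⇒ R_eq = 3.725 Ω
V = I_total × R_eq = 59.90 × 3.725 = 223.1 V
P_R_c = V² / R_c = (223.1)² / 95.6 = 520.8 W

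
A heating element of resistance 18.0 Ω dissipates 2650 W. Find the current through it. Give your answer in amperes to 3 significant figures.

The two known quantities fix the third via I = √(P / R).
I = √(2650 / 18.0) = 12.13 A

12.1 A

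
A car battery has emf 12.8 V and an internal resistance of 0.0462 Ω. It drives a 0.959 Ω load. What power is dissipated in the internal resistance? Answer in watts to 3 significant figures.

Internal loss is I²r, with I set by the total series resistance r+R.
I = ε / (r + R) = 12.8 / (0.0462 + 0.959) = 12.73 A
P_int = I² r = (12.73)² × 0.0462 = 7.491 W

7.49 W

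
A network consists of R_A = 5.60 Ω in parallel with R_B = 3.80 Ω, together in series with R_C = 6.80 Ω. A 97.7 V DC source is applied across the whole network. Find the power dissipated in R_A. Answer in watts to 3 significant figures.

Collapse the R_A‖R_B pair into one equivalent R_p; then R_p and R_C form a series string.
R_p = (5.60×3.80)/(5.60+3.80) = 2.264 Ω
R_total = R_p + 6.80 = 2.264 + 6.80 = 9.064 Ω
I = V / R_total = 97.7 / 9.064 = 10.78 A
Voltage across the parallel pair: V_p = I × R_p = 10.78 × 2.264 = 24.40 V
Use P = V²/R for R_A with V = V_p.
P_R_A = (24.40)² / 5.60 = 106.3 W

106 W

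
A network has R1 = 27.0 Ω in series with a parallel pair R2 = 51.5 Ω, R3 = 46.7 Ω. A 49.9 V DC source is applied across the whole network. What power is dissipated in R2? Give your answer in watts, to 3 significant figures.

10.9 W

Collapse R2‖R3 to a single equivalent, reducing the network to two series elements.
R_p = (51.5×46.7)/(51.5+46.7) = 24.49 Ω
R_total = 27.0 + 24.49 = 51.49 Ω
I = V / R_total = 49.9 / 51.49 = 0.9691 A
Voltage across the parallel pair: V_p = I × R_p = 0.9691 × 24.49 = 23.73 V
R2 sees V_p directly, so P = V_p² / R2.
P_R2 = (23.73)² / 51.5 = 10.94 W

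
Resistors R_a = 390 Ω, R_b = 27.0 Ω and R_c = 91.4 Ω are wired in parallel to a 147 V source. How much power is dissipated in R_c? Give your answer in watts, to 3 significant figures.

Parallel branches share the same voltage; P = V²/R gives the branch power in one step.
P_R_c = V² / R_c = (147)² / 91.4 Ω = 236.4 W

236 W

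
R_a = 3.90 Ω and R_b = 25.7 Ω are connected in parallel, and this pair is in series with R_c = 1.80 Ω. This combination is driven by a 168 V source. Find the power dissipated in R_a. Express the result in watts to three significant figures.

3090 W

First find R_p for the parallel pair, then treat R_p + R_c as a series loop.
R_p = (3.90×25.7)/(3.90+25.7) = 3.386 Ω
R_total = R_p + 1.80 = 3.386 + 1.80 = 5.186 Ω
I = V / R_total = 168 / 5.186 = 32.39 A
Voltage across the parallel pair: V_p = I × R_p = 32.39 × 3.386 = 109.7 V
R_a has V_p across it, so P = V_p²/R_a.
P_R_a = (109.7)² / 3.90 = 3085 W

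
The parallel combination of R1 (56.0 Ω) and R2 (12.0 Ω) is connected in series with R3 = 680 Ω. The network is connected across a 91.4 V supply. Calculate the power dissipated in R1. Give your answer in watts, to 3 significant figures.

0.0306 W

Collapse the R1‖R2 pair into one equivalent R_p; then R_p and R3 form a series string.
R_p = (56.0×12.0)/(56.0+12.0) = 9.882 Ω
R_total = R_p + 680 = 9.882 + 680 = 689.9 Ω
I = V / R_total = 91.4 / 689.9 = 0.1325 A
Voltage across the parallel pair: V_p = I × R_p = 0.1325 × 9.882 = 1.309 V
R1 has V_p across it, so P = V_p²/R1.
P_R1 = (1.309)² / 56.0 = 0.03061 W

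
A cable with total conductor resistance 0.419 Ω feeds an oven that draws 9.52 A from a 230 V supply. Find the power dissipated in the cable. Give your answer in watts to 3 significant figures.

Only the current and the line resistance are needed for the I²R loss.
The cable carries the full 9.52 A.
P_line = I² R_line = (9.520)² × 0.419 = 37.97 W

38.0 W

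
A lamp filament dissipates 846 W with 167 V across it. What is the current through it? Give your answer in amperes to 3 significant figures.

Rearranging the power relation for the two known quantities gives I = P / V.
I = 846 / 167 = 5.066 A

5.07 A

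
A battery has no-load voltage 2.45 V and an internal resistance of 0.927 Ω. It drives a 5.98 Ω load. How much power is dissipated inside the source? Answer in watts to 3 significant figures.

Internal loss is I²r, with I set by the total series resistance r+R.
I = ε / (r + R) = 2.45 / (0.927 + 5.98) = 0.3547 A
P_int = I² r = (0.3547)² × 0.927 = 0.1166 W

0.117 W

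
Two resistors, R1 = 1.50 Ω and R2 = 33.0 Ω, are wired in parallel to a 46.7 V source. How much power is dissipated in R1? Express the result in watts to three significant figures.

R1 sits directly across the source, so P = V²/R with V = 46.7 V.
P_R1 = V² / R1 = (46.7)² / 1.50 Ω = 1454 W

1450 W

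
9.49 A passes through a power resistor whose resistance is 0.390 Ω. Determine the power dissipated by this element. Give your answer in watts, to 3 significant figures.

With I and R stated, P = I²R applies in one step.
P = (9.490 A)² × 0.390 Ω = 35.12 W

35.1 W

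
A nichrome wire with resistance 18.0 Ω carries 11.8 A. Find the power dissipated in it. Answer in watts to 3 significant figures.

Knowing I and R, the power is just I²R — no need to find V first.
P = (11.80 A)² × 18.0 Ω = 2506 W

2510 W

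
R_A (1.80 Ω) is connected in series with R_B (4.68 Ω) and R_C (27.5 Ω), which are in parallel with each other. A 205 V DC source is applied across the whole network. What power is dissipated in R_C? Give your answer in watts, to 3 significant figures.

727 W

Reduce the parallel pair to R_p first; the network is then a simple series string.
R_p = (4.68×27.5)/(4.68+27.5) = 3.999 Ω
R_total = 1.80 + 3.999 = 5.799 Ω
I = V / R_total = 205 / 5.799 = 35.35 A
Voltage across the parallel pair: V_p = I × R_p = 35.35 × 3.999 = 141.4 V
R_C sees V_p directly, so P = V_p² / R_C.
P_R_C = (141.4)² / 27.5 = 726.8 W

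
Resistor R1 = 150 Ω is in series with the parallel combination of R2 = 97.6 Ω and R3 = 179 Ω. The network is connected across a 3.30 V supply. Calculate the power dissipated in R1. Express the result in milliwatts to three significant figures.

Reduce the parallel pair to R_p first; the network is then a simple series string.
R_p = (97.6×179)/(97.6+179) = 63.16 Ω
R_total = 150 + 63.16 = 213.2 Ω
I = V / R_total = 3.30 / 213.2 = 0.01548 A
R1 carries the full series current, so P = I²R.
P_R1 = (0.01548)² × 150 = 0.03595 W

36.0 mW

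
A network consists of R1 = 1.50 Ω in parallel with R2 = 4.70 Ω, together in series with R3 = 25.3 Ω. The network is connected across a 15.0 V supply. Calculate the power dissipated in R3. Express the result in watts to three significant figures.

First find R_p for the parallel pair, then treat R_p + R3 as a series loop.
R_p = (1.50×4.70)/(1.50+4.70) = 1.137 Ω
R_total = R_p + 25.3 = 1.137 + 25.3 = 26.44 Ω
I = V / R_total = 15.0 / 26.44 = 0.5674 A
R3 is the series element, so its power is I²R.
P_R3 = (0.5674)² × 25.3 = 8.145 W

8.14 W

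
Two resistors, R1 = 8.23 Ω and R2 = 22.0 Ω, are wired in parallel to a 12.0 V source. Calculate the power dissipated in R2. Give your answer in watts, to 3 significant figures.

6.55 W

The supply voltage appears across each parallel branch — just use P = V²/R2.
P_R2 = V² / R2 = (12.0)² / 22.0 Ω = 6.545 W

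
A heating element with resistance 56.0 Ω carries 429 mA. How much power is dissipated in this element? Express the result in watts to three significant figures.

Knowing I and R, the power is just I²R — no need to find V first.
P = (0.4290 A)² × 56.0 Ω = 10.31 W

10.3 W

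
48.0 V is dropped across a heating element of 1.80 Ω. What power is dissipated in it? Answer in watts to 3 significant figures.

V and R are stated; P = V²/R avoids computing the current.
P = (48.0 V)² / 1.80 Ω = 1280 W

1280 W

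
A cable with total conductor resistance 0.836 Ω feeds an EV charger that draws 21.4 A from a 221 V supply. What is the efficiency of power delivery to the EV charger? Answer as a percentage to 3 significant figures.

The cable carries the full 21.4 A.
P_line = I² R_line = (21.40)² × 0.836 = 382.9 W
P_source = V I = 221 × 21.40 = 4729 W; P_load = 4347 W
η = P_load / P_source = 4347 / 4729 = 0.9190

91.9 %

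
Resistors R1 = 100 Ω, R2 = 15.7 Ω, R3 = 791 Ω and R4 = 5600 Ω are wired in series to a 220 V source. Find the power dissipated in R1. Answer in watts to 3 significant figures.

Series elements share the same current, so find I first, then use P = I²R.
R_total = 100 + 15.7 + 791 + 5600 = 6507 Ω
I = V / R_total = 220 / 6507 = 0.03381 A
P_R1 = I² × R1 = (0.03381)² × 100 = 0.1143 W

0.114 W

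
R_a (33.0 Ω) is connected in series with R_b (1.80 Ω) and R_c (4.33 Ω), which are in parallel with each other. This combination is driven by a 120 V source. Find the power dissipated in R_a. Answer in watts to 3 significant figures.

Reduce the parallel pair to R_p first; the network is then a simple series string.
R_p = (1.80×4.33)/(1.80+4.33) = 1.271 Ω
R_total = 33.0 + 1.271 = 34.27 Ω
I = V / R_total = 120 / 34.27 = 3.501 A
R_a carries the full series current, so P = I²R.
P_R_a = (3.501)² × 33.0 = 404.6 W

405 W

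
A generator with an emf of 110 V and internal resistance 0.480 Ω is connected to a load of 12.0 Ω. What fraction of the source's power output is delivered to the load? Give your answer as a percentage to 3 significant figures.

η = P_load/(P_load+P_int) = I²R/(I²R+I²r) = R/(R+r) — the I² cancels for series elements.
η = R / (R + r) = 12.0 / (12.0 + 0.480) = 0.9615

96.2 %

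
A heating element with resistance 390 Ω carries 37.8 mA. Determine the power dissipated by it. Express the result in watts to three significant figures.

0.557 W

With I and R stated, P = I²R applies in one step.
P = (0.03780 A)² × 390 Ω = 0.5572 W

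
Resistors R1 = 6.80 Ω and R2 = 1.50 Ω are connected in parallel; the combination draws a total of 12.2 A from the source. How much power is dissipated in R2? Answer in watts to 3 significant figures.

150 W

We need the common branch voltage; get it from I_total × R_eq, then P = V²/R for the branch.
1/R_eq = 1/6.80 + 1/1.50 ⇒ R_eq = 1.229 Ω
V = I_total × R_eq = 12.20 × 1.229 = 14.99 V
P_R2 = V² / R2 = (14.99)² / 1.50 = 149.9 W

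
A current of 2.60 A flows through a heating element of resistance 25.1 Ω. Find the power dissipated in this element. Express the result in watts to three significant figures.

170 W

With I and R stated, P = I²R applies in one step.
P = (2.600 A)² × 25.1 Ω = 169.7 W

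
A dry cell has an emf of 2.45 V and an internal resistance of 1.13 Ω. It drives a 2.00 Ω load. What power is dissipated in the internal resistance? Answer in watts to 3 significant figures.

The internal resistance carries the same current as the load; P_int = I²r.
I = ε / (r + R) = 2.45 / (1.13 + 2.00) = 0.7827 A
P_int = I² r = (0.7827)² × 1.13 = 0.6923 W

0.692 W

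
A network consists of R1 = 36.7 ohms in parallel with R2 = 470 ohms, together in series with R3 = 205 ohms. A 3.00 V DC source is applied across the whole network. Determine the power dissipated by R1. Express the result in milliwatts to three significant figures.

Reduce the parallel combination to a single R_p; the circuit then becomes R_p in series with the remaining resistor.
R_p = (36.7×470)/(36.7+470) = 34.04 Ω
R_total = R_p + 205 = 34.04 + 205 = 239.0 Ω
I = V / R_total = 3.00 / 239.0 = 0.01255 A
Voltage across the parallel pair: V_p = I × R_p = 0.01255 × 34.04 = 0.4272 V
R1 has V_p across it, so P = V_p²/R1.
P_R1 = (0.4272)² / 36.7 = 0.004973 W

4.97 mW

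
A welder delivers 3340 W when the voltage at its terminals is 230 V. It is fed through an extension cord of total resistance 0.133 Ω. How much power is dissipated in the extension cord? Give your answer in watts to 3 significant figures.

28.0 W

The extension cord and load are in series, so the same current flows in both; the loss is I²R_line.
I = P / V = 3340 / 230 = 14.52 A through the extension cord.
P_line = I² R_line = (14.52)² × 0.133 = 28.05 W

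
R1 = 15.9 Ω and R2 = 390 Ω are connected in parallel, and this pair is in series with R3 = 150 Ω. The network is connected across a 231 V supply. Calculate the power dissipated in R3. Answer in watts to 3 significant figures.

First find R_p for the parallel pair, then treat R_p + R3 as a series loop.
R_p = (15.9×390)/(15.9+390) = 15.28 Ω
R_total = R_p + 150 = 15.28 + 150 = 165.3 Ω
I = V / R_total = 231 / 165.3 = 1.398 A
All the supply current flows through R3; use P = I²R3.
P_R3 = (1.398)² × 150 = 293.0 W

293 W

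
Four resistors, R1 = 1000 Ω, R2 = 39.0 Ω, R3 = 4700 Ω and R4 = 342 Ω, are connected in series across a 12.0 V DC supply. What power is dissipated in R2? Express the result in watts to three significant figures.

The current is common to all series resistors; compute it, then apply P = I²R for the target.
R_total = 1000 + 39.0 + 4700 + 342 = 6081 Ω
I = V / R_total = 12.0 / 6081 = 0.001973 A
P_R2 = I² × R2 = (0.001973)² × 39.0 = 0.0001519 W

0.000152 W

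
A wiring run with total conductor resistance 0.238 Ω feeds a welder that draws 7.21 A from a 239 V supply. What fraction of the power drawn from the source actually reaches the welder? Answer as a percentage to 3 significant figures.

The wiring run carries the full 7.21 A.
P_line = I² R_line = (7.210)² × 0.238 = 12.37 W
P_source = V I = 239 × 7.210 = 1723 W; P_load = 1711 W
η = P_load / P_source = 1711 / 1723 = 0.9928

99.3 %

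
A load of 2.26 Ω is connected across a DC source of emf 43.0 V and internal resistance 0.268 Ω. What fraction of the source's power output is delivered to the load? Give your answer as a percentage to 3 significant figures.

The source delivers εI, of which I²R reaches the load and I²r is lost; since I is common, η = R/(R+r).
η = R / (R + r) = 2.26 / (2.26 + 0.268) = 0.8940

89.4 %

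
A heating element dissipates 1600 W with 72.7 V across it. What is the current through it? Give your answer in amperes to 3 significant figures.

Rearranging the power relation for the two known quantities gives I = P / V.
I = 1600 / 72.7 = 22.01 A

22.0 A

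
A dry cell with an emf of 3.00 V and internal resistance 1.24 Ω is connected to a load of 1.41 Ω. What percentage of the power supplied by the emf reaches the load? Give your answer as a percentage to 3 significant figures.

53.2 %

Efficiency is P_load / P_total. With a series r and R sharing the same I, P = I²R for each, so η = R/(R+r).
η = R / (R + r) = 1.41 / (1.41 + 1.24) = 0.5321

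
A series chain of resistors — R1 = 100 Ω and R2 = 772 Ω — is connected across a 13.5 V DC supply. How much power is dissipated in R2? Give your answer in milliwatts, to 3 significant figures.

185 mW

Series elements share the same current, so find I first, then use P = I²R.
R_total = 100 + 772 = 872.0 Ω
I = V / R_total = 13.5 / 872.0 = 0.01548 A
P_R2 = I² × R2 = (0.01548)² × 772 = 0.1850 W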